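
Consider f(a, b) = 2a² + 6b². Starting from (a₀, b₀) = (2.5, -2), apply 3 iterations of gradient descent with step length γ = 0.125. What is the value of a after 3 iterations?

∇f = (4a, 12b)
(a₁, b₁) = (2.5, -2) − 0.125·(10, -24) = (1.25, 1)
(a₂, b₂) = (1.25, 1) − 0.125·(5, 12) = (0.625, -0.5)
(a₃, b₃) = (0.625, -0.5) − 0.125·(2.5, -6) = (0.3125, 0.25)
a = 0.3125

0.3125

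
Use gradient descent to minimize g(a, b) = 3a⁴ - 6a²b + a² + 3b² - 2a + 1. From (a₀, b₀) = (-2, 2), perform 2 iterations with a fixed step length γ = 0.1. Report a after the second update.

-31.1888

∇g = (12a³ - 12ab + 2a - 2, -6a² + 6b)
(a₁, b₁) = (-2, 2) − 0.1·(-54, -12) = (3.4, 3.2)
(a₂, b₂) = (3.4, 3.2) − 0.1·(345.888, -50.16) = (-31.1888, 8.216)
a = -31.1888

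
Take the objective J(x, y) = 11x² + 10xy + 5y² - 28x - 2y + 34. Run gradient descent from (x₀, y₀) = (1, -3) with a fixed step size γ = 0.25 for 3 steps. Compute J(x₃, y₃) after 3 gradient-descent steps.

∇J = (22x + 10y - 28, 10x + 10y - 2)
(x₁, y₁) = (1, -3) − 0.25·(-36, -22) = (10, 2.5)
(x₂, y₂) = (10, 2.5) − 0.25·(217, 123) = (-44.25, -28.25)
(x₃, y₃) = (-44.25, -28.25) − 0.25·(-1284, -727) = (276.75, 153.5)
J(276.75, 153.5) = 1377096.6875

1377096.6875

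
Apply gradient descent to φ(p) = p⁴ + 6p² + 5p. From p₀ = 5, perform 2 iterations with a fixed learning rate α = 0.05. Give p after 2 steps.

2504.065625

φ′(p) = 4p³ + 12p + 5
Step 1: φ′(5) = 565; p₁ = 5 − 0.05·565 = -23.25
Step 2: φ′(-23.25) = -50546.3125; p₂ = -23.25 − 0.05·(-50546.3125) = 2504.065625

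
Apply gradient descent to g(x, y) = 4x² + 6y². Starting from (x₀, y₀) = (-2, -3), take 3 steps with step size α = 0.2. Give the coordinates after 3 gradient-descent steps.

(0.432, 8.232)

∇g = (8x, 12y)
Step 1: at (-2, -3), ∇g = (-16, -36) → (-2, -3) − 0.2·(-16, -36) = (1.2, 4.2)
Step 2: at (1.2, 4.2), ∇g = (9.6, 50.4) → (1.2, 4.2) − 0.2·(9.6, 50.4) = (-0.72, -5.88)
Step 3: at (-0.72, -5.88), ∇g = (-5.76, -70.56) → (-0.72, -5.88) − 0.2·(-5.76, -70.56) = (0.432, 8.232)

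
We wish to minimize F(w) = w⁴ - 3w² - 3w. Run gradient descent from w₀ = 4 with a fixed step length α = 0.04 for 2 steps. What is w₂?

15.70369536

F′(w) = 4w³ - 6w - 3
Step 1: F′(4) = 229; w₁ = 4 − 0.04·229 = -5.16
Step 2: F′(-5.16) = -521.592384; w₂ = -5.16 − 0.04·(-521.592384) = 15.70369536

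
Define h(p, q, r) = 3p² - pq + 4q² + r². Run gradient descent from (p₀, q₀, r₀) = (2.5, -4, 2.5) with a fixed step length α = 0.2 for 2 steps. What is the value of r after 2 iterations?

∇h = (6p - q, -p + 8q, 2r)
Step 1: at (2.5, -4, 2.5), ∇h = (19, -34.5, 5) → (2.5, -4, 2.5) − 0.2·(19, -34.5, 5) = (-1.3, 2.9, 1.5)
Step 2: at (-1.3, 2.9, 1.5), ∇h = (-10.7, 24.5, 3) → (-1.3, 2.9, 1.5) − 0.2·(-10.7, 24.5, 3) = (0.84, -2, 0.9)
r = 0.9

0.9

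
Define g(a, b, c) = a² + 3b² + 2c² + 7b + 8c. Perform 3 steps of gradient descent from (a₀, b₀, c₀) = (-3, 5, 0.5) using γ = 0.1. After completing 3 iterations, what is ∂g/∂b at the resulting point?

∇g = (2a, 6b + 7, 4c + 8)
(a₁, b₁, c₁) = (-3, 5, 0.5) − 0.1·(-6, 37, 10) = (-2.4, 1.3, -0.5)
(a₂, b₂, c₂) = (-2.4, 1.3, -0.5) − 0.1·(-4.8, 14.8, 6) = (-1.92, -0.18, -1.1)
(a₃, b₃, c₃) = (-1.92, -0.18, -1.1) − 0.1·(-3.84, 5.92, 3.6) = (-1.536, -0.772, -1.46)
∂g/∂b at (-1.536, -0.772, -1.46) = 2.368

2.368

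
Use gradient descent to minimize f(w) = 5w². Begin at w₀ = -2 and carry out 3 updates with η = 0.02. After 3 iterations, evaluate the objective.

f′(w) = 10w
w₁ = -2 − 0.02·(-20) = -1.6
w₂ = -1.6 − 0.02·(-16) = -1.28
w₃ = -1.28 − 0.02·(-12.8) = -1.024
f(-1.024) = 5.24288

5.24288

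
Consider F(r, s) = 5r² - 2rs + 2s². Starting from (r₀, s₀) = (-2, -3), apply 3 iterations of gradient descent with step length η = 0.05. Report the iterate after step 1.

(-1.3, -2.6)

∇F = (10r - 2s, -2r + 4s)
Step 1: at (-2, -3), ∇F = (-14, -8) → (-2, -3) − 0.05·(-14, -8) = (-1.3, -2.6)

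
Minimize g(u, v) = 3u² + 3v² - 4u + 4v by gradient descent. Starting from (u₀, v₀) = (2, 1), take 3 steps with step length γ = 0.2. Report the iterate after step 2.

(0.72, -0.6)

∇g = (6u - 4, 6v + 4)
(u₁, v₁) = (2, 1) − 0.2·(8, 10) = (0.4, -1)
(u₂, v₂) = (0.4, -1) − 0.2·(-1.6, -2) = (0.72, -0.6)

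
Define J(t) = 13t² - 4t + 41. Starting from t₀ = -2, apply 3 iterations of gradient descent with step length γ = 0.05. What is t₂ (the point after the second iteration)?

J′(t) = 26t - 4
t₁ = -2 − 0.05·(-56) = 0.8
t₂ = 0.8 − 0.05·16.8 = -0.04

-0.04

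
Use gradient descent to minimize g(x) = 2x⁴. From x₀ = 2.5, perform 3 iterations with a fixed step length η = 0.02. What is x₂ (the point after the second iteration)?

0

g′(x) = 8x³
x₁ = 2.5 − 0.02·125 = 0
x₂ = 0 − 0.02·0 = 0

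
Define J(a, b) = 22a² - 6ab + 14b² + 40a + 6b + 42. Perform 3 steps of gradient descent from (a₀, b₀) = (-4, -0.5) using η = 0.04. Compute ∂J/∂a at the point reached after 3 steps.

73.792192

∇J = (44a - 6b + 40, -6a + 28b + 6)
Step 1: at (-4, -0.5), ∇J = (-133, 16) → (-4, -0.5) − 0.04·(-133, 16) = (1.32, -1.14)
Step 2: at (1.32, -1.14), ∇J = (104.92, -33.84) → (1.32, -1.14) − 0.04·(104.92, -33.84) = (-2.8768, 0.2136)
Step 3: at (-2.8768, 0.2136), ∇J = (-87.8608, 29.2416) → (-2.8768, 0.2136) − 0.04·(-87.8608, 29.2416) = (0.637632, -0.956064)
∂J/∂a at (0.637632, -0.956064) = 73.792192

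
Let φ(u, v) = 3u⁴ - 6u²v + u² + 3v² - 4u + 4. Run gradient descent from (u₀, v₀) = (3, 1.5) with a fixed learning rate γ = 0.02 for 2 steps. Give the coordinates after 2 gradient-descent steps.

(-0.18141184, 2.826432)

∇φ = (12u³ - 12uv + 2u - 4, -6u² + 6v)
Step 1: at (3, 1.5), ∇φ = (272, -45) → (3, 1.5) − 0.02·(272, -45) = (-2.44, 2.4)
Step 2: at (-2.44, 2.4), ∇φ = (-112.929408, -21.3216) → (-2.44, 2.4) − 0.02·(-112.929408, -21.3216) = (-0.18141184, 2.826432)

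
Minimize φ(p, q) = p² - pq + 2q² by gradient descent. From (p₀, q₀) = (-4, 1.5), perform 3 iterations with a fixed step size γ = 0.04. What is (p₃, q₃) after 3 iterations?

(-2.99232, 0.523072)

∇φ = (2p - q, -p + 4q)
Step 1: at (-4, 1.5), ∇φ = (-9.5, 10) → (-4, 1.5) − 0.04·(-9.5, 10) = (-3.62, 1.1)
Step 2: at (-3.62, 1.1), ∇φ = (-8.34, 8.02) → (-3.62, 1.1) − 0.04·(-8.34, 8.02) = (-3.2864, 0.7792)
Step 3: at (-3.2864, 0.7792), ∇φ = (-7.352, 6.4032) → (-3.2864, 0.7792) − 0.04·(-7.352, 6.4032) = (-2.99232, 0.523072)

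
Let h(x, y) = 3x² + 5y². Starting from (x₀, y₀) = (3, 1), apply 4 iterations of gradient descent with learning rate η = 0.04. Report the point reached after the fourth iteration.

(1.00086528, 0.1296)

∇h = (6x, 10y)
(x₁, y₁) = (3, 1) − 0.04·(18, 10) = (2.28, 0.6)
(x₂, y₂) = (2.28, 0.6) − 0.04·(13.68, 6) = (1.7328, 0.36)
(x₃, y₃) = (1.7328, 0.36) − 0.04·(10.3968, 3.6) = (1.316928, 0.216)
(x₄, y₄) = (1.316928, 0.216) − 0.04·(7.901568, 2.16) = (1.00086528, 0.1296)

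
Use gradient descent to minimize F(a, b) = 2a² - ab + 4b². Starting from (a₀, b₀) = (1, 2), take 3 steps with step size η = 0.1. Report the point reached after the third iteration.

(0.336, 0.089)

∇F = (4a - b, -a + 8b)
Step 1: at (1, 2), ∇F = (2, 15) → (1, 2) − 0.1·(2, 15) = (0.8, 0.5)
Step 2: at (0.8, 0.5), ∇F = (2.7, 3.2) → (0.8, 0.5) − 0.1·(2.7, 3.2) = (0.53, 0.18)
Step 3: at (0.53, 0.18), ∇F = (1.94, 0.91) → (0.53, 0.18) − 0.1·(1.94, 0.91) = (0.336, 0.089)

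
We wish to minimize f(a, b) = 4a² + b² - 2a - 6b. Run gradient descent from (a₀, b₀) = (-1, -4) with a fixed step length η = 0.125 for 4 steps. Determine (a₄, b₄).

∇f = (8a - 2, 2b - 6)
Step 1: at (-1, -4), ∇f = (-10, -14) → (-1, -4) − 0.125·(-10, -14) = (0.25, -2.25)
Step 2: at (0.25, -2.25), ∇f = (0, -10.5) → (0.25, -2.25) − 0.125·(0, -10.5) = (0.25, -0.9375)
Step 3: at (0.25, -0.9375), ∇f = (0, -7.875) → (0.25, -0.9375) − 0.125·(0, -7.875) = (0.25, 0.046875)
Step 4: at (0.25, 0.046875), ∇f = (0, -5.90625) → (0.25, 0.046875) − 0.125·(0, -5.90625) = (0.25, 0.78515625)

(0.25, 0.78515625)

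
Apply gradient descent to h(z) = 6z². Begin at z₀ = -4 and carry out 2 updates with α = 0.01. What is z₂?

-3.0976

h′(z) = 12z
z₁ = -4 − 0.01·(-48) = -3.52
z₂ = -3.52 − 0.01·(-42.24) = -3.0976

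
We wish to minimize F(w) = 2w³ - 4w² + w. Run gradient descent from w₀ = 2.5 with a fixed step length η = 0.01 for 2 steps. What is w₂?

2.1686465

F′(w) = 6w² - 8w + 1
w₁ = 2.5 − 0.01·18.5 = 2.315
w₂ = 2.315 − 0.01·14.63535 = 2.1686465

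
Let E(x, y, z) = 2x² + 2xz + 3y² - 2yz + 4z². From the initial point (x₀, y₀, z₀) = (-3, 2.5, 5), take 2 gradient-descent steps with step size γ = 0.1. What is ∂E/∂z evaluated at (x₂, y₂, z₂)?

∇E = (4x + 2z, 6y - 2z, 2x - 2y + 8z)
Step 1: at (-3, 2.5, 5), ∇E = (-2, 5, 29) → (-3, 2.5, 5) − 0.1·(-2, 5, 29) = (-2.8, 2, 2.1)
Step 2: at (-2.8, 2, 2.1), ∇E = (-7, 7.8, 7.2) → (-2.8, 2, 2.1) − 0.1·(-7, 7.8, 7.2) = (-2.1, 1.22, 1.38)
∂E/∂z at (-2.1, 1.22, 1.38) = 4.4

4.4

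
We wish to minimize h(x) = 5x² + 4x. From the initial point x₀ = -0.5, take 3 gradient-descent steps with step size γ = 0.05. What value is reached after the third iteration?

h′(x) = 10x + 4
Step 1: h′(-0.5) = -1; x₁ = -0.5 − 0.05·(-1) = -0.45
Step 2: h′(-0.45) = -0.5; x₂ = -0.45 − 0.05·(-0.5) = -0.425
Step 3: h′(-0.425) = -0.25; x₃ = -0.425 − 0.05·(-0.25) = -0.4125

-0.4125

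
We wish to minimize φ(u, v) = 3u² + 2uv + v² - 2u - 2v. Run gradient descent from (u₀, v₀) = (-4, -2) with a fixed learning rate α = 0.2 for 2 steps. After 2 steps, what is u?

-0.32

∇φ = (6u + 2v - 2, 2u + 2v - 2)
Step 1: at (-4, -2), ∇φ = (-30, -14) → (-4, -2) − 0.2·(-30, -14) = (2, 0.8)
Step 2: at (2, 0.8), ∇φ = (11.6, 3.6) → (2, 0.8) − 0.2·(11.6, 3.6) = (-0.32, 0.08)
u = -0.32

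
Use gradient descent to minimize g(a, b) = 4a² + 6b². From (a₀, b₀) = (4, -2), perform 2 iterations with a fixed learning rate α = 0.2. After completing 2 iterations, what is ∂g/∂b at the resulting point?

∇g = (8a, 12b)
Step 1: at (4, -2), ∇g = (32, -24) → (4, -2) − 0.2·(32, -24) = (-2.4, 2.8)
Step 2: at (-2.4, 2.8), ∇g = (-19.2, 33.6) → (-2.4, 2.8) − 0.2·(-19.2, 33.6) = (1.44, -3.92)
∂g/∂b at (1.44, -3.92) = -47.04

-47.04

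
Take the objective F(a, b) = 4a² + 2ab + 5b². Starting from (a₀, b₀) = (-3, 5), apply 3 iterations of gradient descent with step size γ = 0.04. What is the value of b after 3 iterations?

1.436992

∇F = (8a + 2b, 2a + 10b)
Step 1: at (-3, 5), ∇F = (-14, 44) → (-3, 5) − 0.04·(-14, 44) = (-2.44, 3.24)
Step 2: at (-2.44, 3.24), ∇F = (-13.04, 27.52) → (-2.44, 3.24) − 0.04·(-13.04, 27.52) = (-1.9184, 2.1392)
Step 3: at (-1.9184, 2.1392), ∇F = (-11.0688, 17.5552) → (-1.9184, 2.1392) − 0.04·(-11.0688, 17.5552) = (-1.475648, 1.436992)
b = 1.436992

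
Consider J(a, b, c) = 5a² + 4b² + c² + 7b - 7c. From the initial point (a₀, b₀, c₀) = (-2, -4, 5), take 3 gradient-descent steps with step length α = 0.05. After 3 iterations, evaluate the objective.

∇J = (10a, 8b + 7, 2c - 7)
Step 1: at (-2, -4, 5), ∇J = (-20, -25, 3) → (-2, -4, 5) − 0.05·(-20, -25, 3) = (-1, -2.75, 4.85)
Step 2: at (-1, -2.75, 4.85), ∇J = (-10, -15, 2.7) → (-1, -2.75, 4.85) − 0.05·(-10, -15, 2.7) = (-0.5, -2, 4.715)
Step 3: at (-0.5, -2, 4.715), ∇J = (-5, -9, 2.43) → (-0.5, -2, 4.715) − 0.05·(-5, -9, 2.43) = (-0.25, -1.55, 4.5935)
J(-0.25, -1.55, 4.5935) = -11.98175775

-11.98175775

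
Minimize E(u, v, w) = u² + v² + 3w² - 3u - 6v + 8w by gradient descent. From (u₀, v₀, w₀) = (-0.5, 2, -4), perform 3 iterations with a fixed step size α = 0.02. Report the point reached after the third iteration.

(-0.269472, 2.115264, -3.150592)

∇E = (2u - 3, 2v - 6, 6w + 8)
Step 1: at (-0.5, 2, -4), ∇E = (-4, -2, -16) → (-0.5, 2, -4) − 0.02·(-4, -2, -16) = (-0.42, 2.04, -3.68)
Step 2: at (-0.42, 2.04, -3.68), ∇E = (-3.84, -1.92, -14.08) → (-0.42, 2.04, -3.68) − 0.02·(-3.84, -1.92, -14.08) = (-0.3432, 2.0784, -3.3984)
Step 3: at (-0.3432, 2.0784, -3.3984), ∇E = (-3.6864, -1.8432, -12.3904) → (-0.3432, 2.0784, -3.3984) − 0.02·(-3.6864, -1.8432, -12.3904) = (-0.269472, 2.115264, -3.150592)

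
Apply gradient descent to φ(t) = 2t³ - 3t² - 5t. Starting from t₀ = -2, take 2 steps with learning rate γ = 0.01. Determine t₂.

φ′(t) = 6t² - 6t - 5
Step 1: φ′(-2) = 31; t₁ = -2 − 0.01·31 = -2.31
Step 2: φ′(-2.31) = 40.8766; t₂ = -2.31 − 0.01·40.8766 = -2.718766

-2.718766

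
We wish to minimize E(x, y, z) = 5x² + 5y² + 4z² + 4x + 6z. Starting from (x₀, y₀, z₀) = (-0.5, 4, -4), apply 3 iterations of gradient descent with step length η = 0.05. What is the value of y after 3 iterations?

∇E = (10x + 4, 10y, 8z + 6)
Step 1: at (-0.5, 4, -4), ∇E = (-1, 40, -26) → (-0.5, 4, -4) − 0.05·(-1, 40, -26) = (-0.45, 2, -2.7)
Step 2: at (-0.45, 2, -2.7), ∇E = (-0.5, 20, -15.6) → (-0.45, 2, -2.7) − 0.05·(-0.5, 20, -15.6) = (-0.425, 1, -1.92)
Step 3: at (-0.425, 1, -1.92), ∇E = (-0.25, 10, -9.36) → (-0.425, 1, -1.92) − 0.05·(-0.25, 10, -9.36) = (-0.4125, 0.5, -1.452)
y = 0.5

0.5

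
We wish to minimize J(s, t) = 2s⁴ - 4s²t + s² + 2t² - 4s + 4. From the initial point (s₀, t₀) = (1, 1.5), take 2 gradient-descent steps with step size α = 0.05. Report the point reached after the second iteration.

∇J = (8s³ - 8st + 2s - 4, -4s² + 4t)
Step 1: at (1, 1.5), ∇J = (-6, 2) → (1, 1.5) − 0.05·(-6, 2) = (1.3, 1.4)
Step 2: at (1.3, 1.4), ∇J = (1.616, -1.16) → (1.3, 1.4) − 0.05·(1.616, -1.16) = (1.2192, 1.458)

(1.2192, 1.458)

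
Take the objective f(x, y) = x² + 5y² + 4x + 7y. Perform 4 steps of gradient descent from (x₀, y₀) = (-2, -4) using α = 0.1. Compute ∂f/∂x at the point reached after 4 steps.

∇f = (2x + 4, 10y + 7)
(x₁, y₁) = (-2, -4) − 0.1·(0, -33) = (-2, -0.7)
(x₂, y₂) = (-2, -0.7) − 0.1·(0, 0) = (-2, -0.7)
(x₃, y₃) = (-2, -0.7) − 0.1·(0, 0) = (-2, -0.7)
(x₄, y₄) = (-2, -0.7) − 0.1·(0, 0) = (-2, -0.7)
∂f/∂x at (-2, -0.7) = 0

0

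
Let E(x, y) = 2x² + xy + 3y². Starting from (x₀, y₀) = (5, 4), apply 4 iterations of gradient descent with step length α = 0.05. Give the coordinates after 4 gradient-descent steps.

∇E = (4x + y, x + 6y)
Step 1: at (5, 4), ∇E = (24, 29) → (5, 4) − 0.05·(24, 29) = (3.8, 2.55)
Step 2: at (3.8, 2.55), ∇E = (17.75, 19.1) → (3.8, 2.55) − 0.05·(17.75, 19.1) = (2.9125, 1.595)
Step 3: at (2.9125, 1.595), ∇E = (13.245, 12.4825) → (2.9125, 1.595) − 0.05·(13.245, 12.4825) = (2.25025, 0.970875)
Step 4: at (2.25025, 0.970875), ∇E = (9.971875, 8.0755) → (2.25025, 0.970875) − 0.05·(9.971875, 8.0755) = (1.75165625, 0.5671)

(1.75165625, 0.5671)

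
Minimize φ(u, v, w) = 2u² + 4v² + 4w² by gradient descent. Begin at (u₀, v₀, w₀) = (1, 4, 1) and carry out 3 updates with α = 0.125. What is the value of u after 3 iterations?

∇φ = (4u, 8v, 8w)
(u₁, v₁, w₁) = (1, 4, 1) − 0.125·(4, 32, 8) = (0.5, 0, 0)
(u₂, v₂, w₂) = (0.5, 0, 0) − 0.125·(2, 0, 0) = (0.25, 0, 0)
(u₃, v₃, w₃) = (0.25, 0, 0) − 0.125·(1, 0, 0) = (0.125, 0, 0)
u = 0.125

0.125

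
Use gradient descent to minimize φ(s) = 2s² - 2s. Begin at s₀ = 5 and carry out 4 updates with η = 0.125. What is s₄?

0.78125

φ′(s) = 4s - 2
Step 1: φ′(5) = 18; s₁ = 5 − 0.125·18 = 2.75
Step 2: φ′(2.75) = 9; s₂ = 2.75 − 0.125·9 = 1.625
Step 3: φ′(1.625) = 4.5; s₃ = 1.625 − 0.125·4.5 = 1.0625
Step 4: φ′(1.0625) = 2.25; s₄ = 1.0625 − 0.125·2.25 = 0.78125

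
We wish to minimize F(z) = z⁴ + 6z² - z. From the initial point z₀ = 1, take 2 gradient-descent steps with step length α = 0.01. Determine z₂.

0.733435

F′(z) = 4z³ + 12z - 1
Step 1: F′(1) = 15; z₁ = 1 − 0.01·15 = 0.85
Step 2: F′(0.85) = 11.6565; z₂ = 0.85 − 0.01·11.6565 = 0.733435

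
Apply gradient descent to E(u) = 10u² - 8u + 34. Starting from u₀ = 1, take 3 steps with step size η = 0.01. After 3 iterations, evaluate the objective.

33.3437184

E′(u) = 20u - 8
Step 1: E′(1) = 12; u₁ = 1 − 0.01·12 = 0.88
Step 2: E′(0.88) = 9.6; u₂ = 0.88 − 0.01·9.6 = 0.784
Step 3: E′(0.784) = 7.68; u₃ = 0.784 − 0.01·7.68 = 0.7072
E(0.7072) = 33.3437184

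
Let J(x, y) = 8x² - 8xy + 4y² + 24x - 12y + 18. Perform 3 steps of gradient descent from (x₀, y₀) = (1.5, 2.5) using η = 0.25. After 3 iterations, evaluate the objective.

92681

∇J = (16x - 8y + 24, -8x + 8y - 12)
Step 1: at (1.5, 2.5), ∇J = (28, -4) → (1.5, 2.5) − 0.25·(28, -4) = (-5.5, 3.5)
Step 2: at (-5.5, 3.5), ∇J = (-92, 60) → (-5.5, 3.5) − 0.25·(-92, 60) = (17.5, -11.5)
Step 3: at (17.5, -11.5), ∇J = (396, -244) → (17.5, -11.5) − 0.25·(396, -244) = (-81.5, 49.5)
J(-81.5, 49.5) = 92681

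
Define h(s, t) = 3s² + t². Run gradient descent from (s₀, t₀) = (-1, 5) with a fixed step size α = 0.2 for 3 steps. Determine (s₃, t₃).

(0.008, 1.08)

∇h = (6s, 2t)
Step 1: at (-1, 5), ∇h = (-6, 10) → (-1, 5) − 0.2·(-6, 10) = (0.2, 3)
Step 2: at (0.2, 3), ∇h = (1.2, 6) → (0.2, 3) − 0.2·(1.2, 6) = (-0.04, 1.8)
Step 3: at (-0.04, 1.8), ∇h = (-0.24, 3.6) → (-0.04, 1.8) − 0.2·(-0.24, 3.6) = (0.008, 1.08)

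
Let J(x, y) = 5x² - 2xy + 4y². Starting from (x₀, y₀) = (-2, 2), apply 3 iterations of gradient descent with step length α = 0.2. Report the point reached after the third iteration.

∇J = (10x - 2y, -2x + 8y)
Step 1: at (-2, 2), ∇J = (-24, 20) → (-2, 2) − 0.2·(-24, 20) = (2.8, -2)
Step 2: at (2.8, -2), ∇J = (32, -21.6) → (2.8, -2) − 0.2·(32, -21.6) = (-3.6, 2.32)
Step 3: at (-3.6, 2.32), ∇J = (-40.64, 25.76) → (-3.6, 2.32) − 0.2·(-40.64, 25.76) = (4.528, -2.832)

(4.528, -2.832)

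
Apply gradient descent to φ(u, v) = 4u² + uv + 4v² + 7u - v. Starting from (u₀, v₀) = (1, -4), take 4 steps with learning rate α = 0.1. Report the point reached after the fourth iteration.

∇φ = (8u + v + 7, u + 8v - 1)
(u₁, v₁) = (1, -4) − 0.1·(11, -32) = (-0.1, -0.8)
(u₂, v₂) = (-0.1, -0.8) − 0.1·(5.4, -7.5) = (-0.64, -0.05)
(u₃, v₃) = (-0.64, -0.05) − 0.1·(1.83, -2.04) = (-0.823, 0.154)
(u₄, v₄) = (-0.823, 0.154) − 0.1·(0.57, -0.591) = (-0.88, 0.2131)

(-0.88, 0.2131)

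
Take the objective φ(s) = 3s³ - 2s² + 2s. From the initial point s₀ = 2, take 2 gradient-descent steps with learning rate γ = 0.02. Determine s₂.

φ′(s) = 9s² - 4s + 2
s₁ = 2 − 0.02·30 = 1.4
s₂ = 1.4 − 0.02·14.04 = 1.1192

1.1192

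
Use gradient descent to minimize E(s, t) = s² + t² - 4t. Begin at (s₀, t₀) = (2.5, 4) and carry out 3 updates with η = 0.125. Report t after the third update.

∇E = (2s, 2t - 4)
Step 1: at (2.5, 4), ∇E = (5, 4) → (2.5, 4) − 0.125·(5, 4) = (1.875, 3.5)
Step 2: at (1.875, 3.5), ∇E = (3.75, 3) → (1.875, 3.5) − 0.125·(3.75, 3) = (1.40625, 3.125)
Step 3: at (1.40625, 3.125), ∇E = (2.8125, 2.25) → (1.40625, 3.125) − 0.125·(2.8125, 2.25) = (1.0546875, 2.84375)
t = 2.84375

2.84375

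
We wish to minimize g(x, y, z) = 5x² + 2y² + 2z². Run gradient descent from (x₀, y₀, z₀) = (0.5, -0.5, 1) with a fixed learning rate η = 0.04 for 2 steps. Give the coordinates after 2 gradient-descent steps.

(0.18, -0.3528, 0.7056)

∇g = (10x, 4y, 4z)
(x₁, y₁, z₁) = (0.5, -0.5, 1) − 0.04·(5, -2, 4) = (0.3, -0.42, 0.84)
(x₂, y₂, z₂) = (0.3, -0.42, 0.84) − 0.04·(3, -1.68, 3.36) = (0.18, -0.3528, 0.7056)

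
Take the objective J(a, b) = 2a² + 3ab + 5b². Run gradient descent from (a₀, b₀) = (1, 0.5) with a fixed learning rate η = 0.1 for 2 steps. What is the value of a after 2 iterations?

∇J = (4a + 3b, 3a + 10b)
Step 1: at (1, 0.5), ∇J = (5.5, 8) → (1, 0.5) − 0.1·(5.5, 8) = (0.45, -0.3)
Step 2: at (0.45, -0.3), ∇J = (0.9, -1.65) → (0.45, -0.3) − 0.1·(0.9, -1.65) = (0.36, -0.135)
a = 0.36

0.36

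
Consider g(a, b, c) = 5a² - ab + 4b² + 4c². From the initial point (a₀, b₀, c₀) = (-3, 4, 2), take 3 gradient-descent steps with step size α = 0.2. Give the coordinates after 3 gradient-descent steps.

(4.912, -2.416, -0.432)

∇g = (10a - b, -a + 8b, 8c)
Step 1: at (-3, 4, 2), ∇g = (-34, 35, 16) → (-3, 4, 2) − 0.2·(-34, 35, 16) = (3.8, -3, -1.2)
Step 2: at (3.8, -3, -1.2), ∇g = (41, -27.8, -9.6) → (3.8, -3, -1.2) − 0.2·(41, -27.8, -9.6) = (-4.4, 2.56, 0.72)
Step 3: at (-4.4, 2.56, 0.72), ∇g = (-46.56, 24.88, 5.76) → (-4.4, 2.56, 0.72) − 0.2·(-46.56, 24.88, 5.76) = (4.912, -2.416, -0.432)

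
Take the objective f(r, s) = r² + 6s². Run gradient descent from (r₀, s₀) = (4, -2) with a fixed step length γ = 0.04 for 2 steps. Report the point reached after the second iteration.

(3.3856, -0.5408)

∇f = (2r, 12s)
Step 1: at (4, -2), ∇f = (8, -24) → (4, -2) − 0.04·(8, -24) = (3.68, -1.04)
Step 2: at (3.68, -1.04), ∇f = (7.36, -12.48) → (3.68, -1.04) − 0.04·(7.36, -12.48) = (3.3856, -0.5408)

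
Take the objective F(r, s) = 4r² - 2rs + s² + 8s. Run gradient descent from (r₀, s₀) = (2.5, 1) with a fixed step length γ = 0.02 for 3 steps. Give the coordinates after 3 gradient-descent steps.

(1.571808, 0.67136)

∇F = (8r - 2s, -2r + 2s + 8)
Step 1: at (2.5, 1), ∇F = (18, 5) → (2.5, 1) − 0.02·(18, 5) = (2.14, 0.9)
Step 2: at (2.14, 0.9), ∇F = (15.32, 5.52) → (2.14, 0.9) − 0.02·(15.32, 5.52) = (1.8336, 0.7896)
Step 3: at (1.8336, 0.7896), ∇F = (13.0896, 5.912) → (1.8336, 0.7896) − 0.02·(13.0896, 5.912) = (1.571808, 0.67136)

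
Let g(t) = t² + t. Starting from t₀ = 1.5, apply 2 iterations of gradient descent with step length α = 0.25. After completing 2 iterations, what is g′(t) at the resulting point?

1

g′(t) = 2t + 1
Step 1: g′(1.5) = 4; t₁ = 1.5 − 0.25·4 = 0.5
Step 2: g′(0.5) = 2; t₂ = 0.5 − 0.25·2 = 0
g′(t) at (0) = 1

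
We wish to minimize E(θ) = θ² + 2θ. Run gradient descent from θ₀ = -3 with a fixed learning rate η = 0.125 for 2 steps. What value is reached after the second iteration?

E′(θ) = 2θ + 2
Step 1: E′(-3) = -4; θ₁ = -3 − 0.125·(-4) = -2.5
Step 2: E′(-2.5) = -3; θ₂ = -2.5 − 0.125·(-3) = -2.125

-2.125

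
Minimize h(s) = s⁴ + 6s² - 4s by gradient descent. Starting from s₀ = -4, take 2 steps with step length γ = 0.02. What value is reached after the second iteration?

h′(s) = 4s³ + 12s - 4
s₁ = -4 − 0.02·(-308) = 2.16
s₂ = 2.16 − 0.02·62.230784 = 0.91538432

0.91538432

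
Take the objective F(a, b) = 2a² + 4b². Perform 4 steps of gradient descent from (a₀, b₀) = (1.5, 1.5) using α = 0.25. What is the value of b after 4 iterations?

∇F = (4a, 8b)
Step 1: at (1.5, 1.5), ∇F = (6, 12) → (1.5, 1.5) − 0.25·(6, 12) = (0, -1.5)
Step 2: at (0, -1.5), ∇F = (0, -12) → (0, -1.5) − 0.25·(0, -12) = (0, 1.5)
Step 3: at (0, 1.5), ∇F = (0, 12) → (0, 1.5) − 0.25·(0, 12) = (0, -1.5)
Step 4: at (0, -1.5), ∇F = (0, -12) → (0, -1.5) − 0.25·(0, -12) = (0, 1.5)
b = 1.5

1.5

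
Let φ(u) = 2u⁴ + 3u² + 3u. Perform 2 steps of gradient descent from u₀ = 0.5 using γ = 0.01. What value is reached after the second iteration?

0.36783944

φ′(u) = 8u³ + 6u + 3
u₁ = 0.5 − 0.01·7 = 0.43
u₂ = 0.43 − 0.01·6.216056 = 0.36783944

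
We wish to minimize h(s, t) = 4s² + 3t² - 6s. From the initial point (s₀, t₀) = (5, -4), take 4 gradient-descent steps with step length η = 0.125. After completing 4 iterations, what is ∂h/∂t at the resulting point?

∇h = (8s - 6, 6t)
(s₁, t₁) = (5, -4) − 0.125·(34, -24) = (0.75, -1)
(s₂, t₂) = (0.75, -1) − 0.125·(0, -6) = (0.75, -0.25)
(s₃, t₃) = (0.75, -0.25) − 0.125·(0, -1.5) = (0.75, -0.0625)
(s₄, t₄) = (0.75, -0.0625) − 0.125·(0, -0.375) = (0.75, -0.015625)
∂h/∂t at (0.75, -0.015625) = -0.09375

-0.09375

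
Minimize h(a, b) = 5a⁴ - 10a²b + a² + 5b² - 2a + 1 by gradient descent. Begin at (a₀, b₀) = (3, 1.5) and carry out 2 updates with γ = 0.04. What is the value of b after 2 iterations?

94.63024

∇h = (20a³ - 20ab + 2a - 2, -10a² + 10b)
Step 1: at (3, 1.5), ∇h = (454, -75) → (3, 1.5) − 0.04·(454, -75) = (-15.16, 4.5)
Step 2: at (-15.16, 4.5), ∇h = (-68351.04192, -2253.256) → (-15.16, 4.5) − 0.04·(-68351.04192, -2253.256) = (2718.8816768, 94.63024)
b = 94.63024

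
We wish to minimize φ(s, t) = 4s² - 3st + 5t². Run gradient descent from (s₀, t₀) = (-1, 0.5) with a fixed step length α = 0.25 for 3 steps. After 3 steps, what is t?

∇φ = (8s - 3t, -3s + 10t)
Step 1: at (-1, 0.5), ∇φ = (-9.5, 8) → (-1, 0.5) − 0.25·(-9.5, 8) = (1.375, -1.5)
Step 2: at (1.375, -1.5), ∇φ = (15.5, -19.125) → (1.375, -1.5) − 0.25·(15.5, -19.125) = (-2.5, 3.28125)
Step 3: at (-2.5, 3.28125), ∇φ = (-29.84375, 40.3125) → (-2.5, 3.28125) − 0.25·(-29.84375, 40.3125) = (4.9609375, -6.796875)
t = -6.796875

-6.796875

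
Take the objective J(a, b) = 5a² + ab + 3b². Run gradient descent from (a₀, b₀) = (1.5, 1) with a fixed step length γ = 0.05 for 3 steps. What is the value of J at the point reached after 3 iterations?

∇J = (10a + b, a + 6b)
(a₁, b₁) = (1.5, 1) − 0.05·(16, 7.5) = (0.7, 0.625)
(a₂, b₂) = (0.7, 0.625) − 0.05·(7.625, 4.45) = (0.31875, 0.4025)
(a₃, b₃) = (0.31875, 0.4025) − 0.05·(3.59, 2.73375) = (0.13925, 0.2658125)
J(0.13925, 0.2658125) = 0.34593605859375

0.34593605859375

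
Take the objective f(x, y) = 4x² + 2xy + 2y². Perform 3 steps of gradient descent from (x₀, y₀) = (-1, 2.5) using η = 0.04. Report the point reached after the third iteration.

∇f = (8x + 2y, 2x + 4y)
(x₁, y₁) = (-1, 2.5) − 0.04·(-3, 8) = (-0.88, 2.18)
(x₂, y₂) = (-0.88, 2.18) − 0.04·(-2.68, 6.96) = (-0.7728, 1.9016)
(x₃, y₃) = (-0.7728, 1.9016) − 0.04·(-2.3792, 6.0608) = (-0.677632, 1.659168)

(-0.677632, 1.659168)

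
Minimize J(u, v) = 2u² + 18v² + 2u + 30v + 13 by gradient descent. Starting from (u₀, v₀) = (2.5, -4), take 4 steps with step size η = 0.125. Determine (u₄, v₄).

∇J = (4u + 2, 36v + 30)
Step 1: at (2.5, -4), ∇J = (12, -114) → (2.5, -4) − 0.125·(12, -114) = (1, 10.25)
Step 2: at (1, 10.25), ∇J = (6, 399) → (1, 10.25) − 0.125·(6, 399) = (0.25, -39.625)
Step 3: at (0.25, -39.625), ∇J = (3, -1396.5) → (0.25, -39.625) − 0.125·(3, -1396.5) = (-0.125, 134.9375)
Step 4: at (-0.125, 134.9375), ∇J = (1.5, 4887.75) → (-0.125, 134.9375) − 0.125·(1.5, 4887.75) = (-0.3125, -476.03125)

(-0.3125, -476.03125)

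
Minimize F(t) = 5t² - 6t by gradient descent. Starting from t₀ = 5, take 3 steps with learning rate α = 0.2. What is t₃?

F′(t) = 10t - 6
Step 1: F′(5) = 44; t₁ = 5 − 0.2·44 = -3.8
Step 2: F′(-3.8) = -44; t₂ = -3.8 − 0.2·(-44) = 5
Step 3: F′(5) = 44; t₃ = 5 − 0.2·44 = -3.8

-3.8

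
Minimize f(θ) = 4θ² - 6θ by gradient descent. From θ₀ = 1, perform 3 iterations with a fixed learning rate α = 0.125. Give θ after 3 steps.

0.75

f′(θ) = 8θ - 6
Step 1: f′(1) = 2; θ₁ = 1 − 0.125·2 = 0.75
Step 2: f′(0.75) = 0; θ₂ = 0.75 − 0.125·0 = 0.75
Step 3: f′(0.75) = 0; θ₃ = 0.75 − 0.125·0 = 0.75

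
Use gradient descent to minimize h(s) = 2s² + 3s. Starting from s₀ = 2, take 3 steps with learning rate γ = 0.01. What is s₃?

h′(s) = 4s + 3
Step 1: h′(2) = 11; s₁ = 2 − 0.01·11 = 1.89
Step 2: h′(1.89) = 10.56; s₂ = 1.89 − 0.01·10.56 = 1.7844
Step 3: h′(1.7844) = 10.1376; s₃ = 1.7844 − 0.01·10.1376 = 1.683024

1.683024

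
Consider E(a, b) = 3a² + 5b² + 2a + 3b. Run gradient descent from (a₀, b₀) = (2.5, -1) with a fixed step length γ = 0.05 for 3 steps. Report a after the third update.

0.6385

∇E = (6a + 2, 10b + 3)
(a₁, b₁) = (2.5, -1) − 0.05·(17, -7) = (1.65, -0.65)
(a₂, b₂) = (1.65, -0.65) − 0.05·(11.9, -3.5) = (1.055, -0.475)
(a₃, b₃) = (1.055, -0.475) − 0.05·(8.33, -1.75) = (0.6385, -0.3875)
a = 0.6385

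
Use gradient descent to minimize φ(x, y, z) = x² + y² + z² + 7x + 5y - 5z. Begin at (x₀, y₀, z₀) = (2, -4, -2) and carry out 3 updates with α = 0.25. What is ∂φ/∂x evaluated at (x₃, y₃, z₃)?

∇φ = (2x + 7, 2y + 5, 2z - 5)
Step 1: at (2, -4, -2), ∇φ = (11, -3, -9) → (2, -4, -2) − 0.25·(11, -3, -9) = (-0.75, -3.25, 0.25)
Step 2: at (-0.75, -3.25, 0.25), ∇φ = (5.5, -1.5, -4.5) → (-0.75, -3.25, 0.25) − 0.25·(5.5, -1.5, -4.5) = (-2.125, -2.875, 1.375)
Step 3: at (-2.125, -2.875, 1.375), ∇φ = (2.75, -0.75, -2.25) → (-2.125, -2.875, 1.375) − 0.25·(2.75, -0.75, -2.25) = (-2.8125, -2.6875, 1.9375)
∂φ/∂x at (-2.8125, -2.6875, 1.9375) = 1.375

1.375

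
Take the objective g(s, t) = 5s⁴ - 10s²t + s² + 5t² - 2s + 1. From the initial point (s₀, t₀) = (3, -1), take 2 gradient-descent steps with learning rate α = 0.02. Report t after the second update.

∇g = (20s³ - 20st + 2s - 2, -10s² + 10t)
(s₁, t₁) = (3, -1) − 0.02·(604, -100) = (-9.08, 1)
(s₂, t₂) = (-9.08, 1) − 0.02·(-14810.82624, -814.464) = (287.1365248, 17.28928)
t = 17.28928

17.28928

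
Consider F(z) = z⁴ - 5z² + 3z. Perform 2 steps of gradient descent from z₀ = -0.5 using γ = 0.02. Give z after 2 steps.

-0.81803

F′(z) = 4z³ - 10z + 3
Step 1: F′(-0.5) = 7.5; z₁ = -0.5 − 0.02·7.5 = -0.65
Step 2: F′(-0.65) = 8.4015; z₂ = -0.65 − 0.02·8.4015 = -0.81803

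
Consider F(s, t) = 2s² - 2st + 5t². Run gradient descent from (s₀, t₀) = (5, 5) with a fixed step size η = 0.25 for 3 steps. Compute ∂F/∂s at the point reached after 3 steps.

46.25

∇F = (4s - 2t, -2s + 10t)
(s₁, t₁) = (5, 5) − 0.25·(10, 40) = (2.5, -5)
(s₂, t₂) = (2.5, -5) − 0.25·(20, -55) = (-2.5, 8.75)
(s₃, t₃) = (-2.5, 8.75) − 0.25·(-27.5, 92.5) = (4.375, -14.375)
∂F/∂s at (4.375, -14.375) = 46.25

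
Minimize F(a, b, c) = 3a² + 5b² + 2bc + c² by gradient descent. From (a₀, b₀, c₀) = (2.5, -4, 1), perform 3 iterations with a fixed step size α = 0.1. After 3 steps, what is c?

1.12

∇F = (6a, 10b + 2c, 2b + 2c)
(a₁, b₁, c₁) = (2.5, -4, 1) − 0.1·(15, -38, -6) = (1, -0.2, 1.6)
(a₂, b₂, c₂) = (1, -0.2, 1.6) − 0.1·(6, 1.2, 2.8) = (0.4, -0.32, 1.32)
(a₃, b₃, c₃) = (0.4, -0.32, 1.32) − 0.1·(2.4, -0.56, 2) = (0.16, -0.264, 1.12)
c = 1.12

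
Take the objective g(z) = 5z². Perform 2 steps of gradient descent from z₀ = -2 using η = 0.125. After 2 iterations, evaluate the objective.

0.078125

g′(z) = 10z
z₁ = -2 − 0.125·(-20) = 0.5
z₂ = 0.5 − 0.125·5 = -0.125
g(-0.125) = 0.078125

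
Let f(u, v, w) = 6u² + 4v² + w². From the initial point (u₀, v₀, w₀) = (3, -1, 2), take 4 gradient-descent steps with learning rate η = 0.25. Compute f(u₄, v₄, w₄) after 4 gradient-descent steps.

∇f = (12u, 8v, 2w)
(u₁, v₁, w₁) = (3, -1, 2) − 0.25·(36, -8, 4) = (-6, 1, 1)
(u₂, v₂, w₂) = (-6, 1, 1) − 0.25·(-72, 8, 2) = (12, -1, 0.5)
(u₃, v₃, w₃) = (12, -1, 0.5) − 0.25·(144, -8, 1) = (-24, 1, 0.25)
(u₄, v₄, w₄) = (-24, 1, 0.25) − 0.25·(-288, 8, 0.5) = (48, -1, 0.125)
f(48, -1, 0.125) = 13828.015625

13828.015625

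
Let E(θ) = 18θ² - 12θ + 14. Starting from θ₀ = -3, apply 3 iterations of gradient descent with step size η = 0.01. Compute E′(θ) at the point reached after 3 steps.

-31.45728

E′(θ) = 36θ - 12
Step 1: E′(-3) = -120; θ₁ = -3 − 0.01·(-120) = -1.8
Step 2: E′(-1.8) = -76.8; θ₂ = -1.8 − 0.01·(-76.8) = -1.032
Step 3: E′(-1.032) = -49.152; θ₃ = -1.032 − 0.01·(-49.152) = -0.54048
E′(θ) at (-0.54048) = -31.45728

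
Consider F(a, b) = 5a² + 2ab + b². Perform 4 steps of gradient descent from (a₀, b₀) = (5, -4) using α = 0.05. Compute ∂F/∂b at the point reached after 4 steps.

-4.9664

∇F = (10a + 2b, 2a + 2b)
Step 1: at (5, -4), ∇F = (42, 2) → (5, -4) − 0.05·(42, 2) = (2.9, -4.1)
Step 2: at (2.9, -4.1), ∇F = (20.8, -2.4) → (2.9, -4.1) − 0.05·(20.8, -2.4) = (1.86, -3.98)
Step 3: at (1.86, -3.98), ∇F = (10.64, -4.24) → (1.86, -3.98) − 0.05·(10.64, -4.24) = (1.328, -3.768)
Step 4: at (1.328, -3.768), ∇F = (5.744, -4.88) → (1.328, -3.768) − 0.05·(5.744, -4.88) = (1.0408, -3.524)
∂F/∂b at (1.0408, -3.524) = -4.9664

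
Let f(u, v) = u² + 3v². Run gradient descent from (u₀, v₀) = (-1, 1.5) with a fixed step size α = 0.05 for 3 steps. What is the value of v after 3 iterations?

∇f = (2u, 6v)
Step 1: at (-1, 1.5), ∇f = (-2, 9) → (-1, 1.5) − 0.05·(-2, 9) = (-0.9, 1.05)
Step 2: at (-0.9, 1.05), ∇f = (-1.8, 6.3) → (-0.9, 1.05) − 0.05·(-1.8, 6.3) = (-0.81, 0.735)
Step 3: at (-0.81, 0.735), ∇f = (-1.62, 4.41) → (-0.81, 0.735) − 0.05·(-1.62, 4.41) = (-0.729, 0.5145)
v = 0.5145

0.5145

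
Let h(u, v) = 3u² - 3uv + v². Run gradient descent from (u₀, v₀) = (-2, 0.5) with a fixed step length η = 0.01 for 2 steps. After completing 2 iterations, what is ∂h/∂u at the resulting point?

-11.53755

∇h = (6u - 3v, -3u + 2v)
Step 1: at (-2, 0.5), ∇h = (-13.5, 7) → (-2, 0.5) − 0.01·(-13.5, 7) = (-1.865, 0.43)
Step 2: at (-1.865, 0.43), ∇h = (-12.48, 6.455) → (-1.865, 0.43) − 0.01·(-12.48, 6.455) = (-1.7402, 0.36545)
∂h/∂u at (-1.7402, 0.36545) = -11.53755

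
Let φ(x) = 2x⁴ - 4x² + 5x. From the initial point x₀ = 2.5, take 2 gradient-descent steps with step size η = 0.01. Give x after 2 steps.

φ′(x) = 8x³ - 8x + 5
Step 1: φ′(2.5) = 110; x₁ = 2.5 − 0.01·110 = 1.4
Step 2: φ′(1.4) = 15.752; x₂ = 1.4 − 0.01·15.752 = 1.24248

1.24248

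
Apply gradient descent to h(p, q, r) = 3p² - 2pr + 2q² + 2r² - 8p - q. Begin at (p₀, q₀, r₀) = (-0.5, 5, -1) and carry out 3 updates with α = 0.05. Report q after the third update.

∇h = (6p - 2r - 8, 4q - 1, -2p + 4r)
Step 1: at (-0.5, 5, -1), ∇h = (-9, 19, -3) → (-0.5, 5, -1) − 0.05·(-9, 19, -3) = (-0.05, 4.05, -0.85)
Step 2: at (-0.05, 4.05, -0.85), ∇h = (-6.6, 15.2, -3.3) → (-0.05, 4.05, -0.85) − 0.05·(-6.6, 15.2, -3.3) = (0.28, 3.29, -0.685)
Step 3: at (0.28, 3.29, -0.685), ∇h = (-4.95, 12.16, -3.3) → (0.28, 3.29, -0.685) − 0.05·(-4.95, 12.16, -3.3) = (0.5275, 2.682, -0.52)
q = 2.682

2.682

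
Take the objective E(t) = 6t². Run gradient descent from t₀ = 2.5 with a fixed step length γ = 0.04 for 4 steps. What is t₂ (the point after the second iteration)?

E′(t) = 12t
Step 1: E′(2.5) = 30; t₁ = 2.5 − 0.04·30 = 1.3
Step 2: E′(1.3) = 15.6; t₂ = 1.3 − 0.04·15.6 = 0.676

0.676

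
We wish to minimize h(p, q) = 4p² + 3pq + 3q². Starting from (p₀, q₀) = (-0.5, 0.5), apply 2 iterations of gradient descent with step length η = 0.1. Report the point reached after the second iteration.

(-0.155, 0.215)

∇h = (8p + 3q, 3p + 6q)
Step 1: at (-0.5, 0.5), ∇h = (-2.5, 1.5) → (-0.5, 0.5) − 0.1·(-2.5, 1.5) = (-0.25, 0.35)
Step 2: at (-0.25, 0.35), ∇h = (-0.95, 1.35) → (-0.25, 0.35) − 0.1·(-0.95, 1.35) = (-0.155, 0.215)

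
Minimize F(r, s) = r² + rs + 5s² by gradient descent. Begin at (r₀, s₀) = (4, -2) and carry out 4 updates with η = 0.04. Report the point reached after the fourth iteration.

∇F = (2r + s, r + 10s)
(r₁, s₁) = (4, -2) − 0.04·(6, -16) = (3.76, -1.36)
(r₂, s₂) = (3.76, -1.36) − 0.04·(6.16, -9.84) = (3.5136, -0.9664)
(r₃, s₃) = (3.5136, -0.9664) − 0.04·(6.0608, -6.1504) = (3.271168, -0.720384)
(r₄, s₄) = (3.271168, -0.720384) − 0.04·(5.821952, -3.932672) = (3.03828992, -0.56307712)

(3.03828992, -0.56307712)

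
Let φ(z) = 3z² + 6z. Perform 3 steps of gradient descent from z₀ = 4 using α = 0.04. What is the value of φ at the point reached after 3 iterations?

φ′(z) = 6z + 6
z₁ = 4 − 0.04·30 = 2.8
z₂ = 2.8 − 0.04·22.8 = 1.888
z₃ = 1.888 − 0.04·17.328 = 1.19488
φ(1.19488) = 11.4524946432

11.4524946432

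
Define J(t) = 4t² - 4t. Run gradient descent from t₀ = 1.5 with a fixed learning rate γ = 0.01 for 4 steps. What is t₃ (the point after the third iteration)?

J′(t) = 8t - 4
t₁ = 1.5 − 0.01·8 = 1.42
t₂ = 1.42 − 0.01·7.36 = 1.3464
t₃ = 1.3464 − 0.01·6.7712 = 1.278688

1.278688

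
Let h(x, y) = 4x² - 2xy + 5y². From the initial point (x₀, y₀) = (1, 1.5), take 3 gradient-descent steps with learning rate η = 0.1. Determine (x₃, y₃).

∇h = (8x - 2y, -2x + 10y)
Step 1: at (1, 1.5), ∇h = (5, 13) → (1, 1.5) − 0.1·(5, 13) = (0.5, 0.2)
Step 2: at (0.5, 0.2), ∇h = (3.6, 1) → (0.5, 0.2) − 0.1·(3.6, 1) = (0.14, 0.1)
Step 3: at (0.14, 0.1), ∇h = (0.92, 0.72) → (0.14, 0.1) − 0.1·(0.92, 0.72) = (0.048, 0.028)

(0.048, 0.028)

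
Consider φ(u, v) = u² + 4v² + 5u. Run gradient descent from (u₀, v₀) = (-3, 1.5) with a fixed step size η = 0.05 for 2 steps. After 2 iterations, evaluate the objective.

∇φ = (2u + 5, 8v)
(u₁, v₁) = (-3, 1.5) − 0.05·(-1, 12) = (-2.95, 0.9)
(u₂, v₂) = (-2.95, 0.9) − 0.05·(-0.9, 7.2) = (-2.905, 0.54)
φ(-2.905, 0.54) = -4.919575

-4.919575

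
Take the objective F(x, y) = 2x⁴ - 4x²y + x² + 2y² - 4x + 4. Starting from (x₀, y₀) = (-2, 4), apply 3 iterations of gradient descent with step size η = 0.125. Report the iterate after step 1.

∇F = (8x³ - 8xy + 2x - 4, -4x² + 4y)
Step 1: at (-2, 4), ∇F = (-8, 0) → (-2, 4) − 0.125·(-8, 0) = (-1, 4)

(-1, 4)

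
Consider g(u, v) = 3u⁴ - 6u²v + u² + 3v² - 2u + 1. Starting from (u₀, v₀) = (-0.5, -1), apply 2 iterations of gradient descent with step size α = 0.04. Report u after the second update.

0.03352576

∇g = (12u³ - 12uv + 2u - 2, -6u² + 6v)
Step 1: at (-0.5, -1), ∇g = (-10.5, -7.5) → (-0.5, -1) − 0.04·(-10.5, -7.5) = (-0.08, -0.7)
Step 2: at (-0.08, -0.7), ∇g = (-2.838144, -4.2384) → (-0.08, -0.7) − 0.04·(-2.838144, -4.2384) = (0.03352576, -0.530464)
u = 0.03352576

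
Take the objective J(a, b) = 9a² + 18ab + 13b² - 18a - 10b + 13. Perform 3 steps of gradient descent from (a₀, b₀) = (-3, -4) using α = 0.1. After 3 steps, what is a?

∇J = (18a + 18b - 18, 18a + 26b - 10)
Step 1: at (-3, -4), ∇J = (-144, -168) → (-3, -4) − 0.1·(-144, -168) = (11.4, 12.8)
Step 2: at (11.4, 12.8), ∇J = (417.6, 528) → (11.4, 12.8) − 0.1·(417.6, 528) = (-30.36, -40)
Step 3: at (-30.36, -40), ∇J = (-1284.48, -1596.48) → (-30.36, -40) − 0.1·(-1284.48, -1596.48) = (98.088, 119.648)
a = 98.088

98.088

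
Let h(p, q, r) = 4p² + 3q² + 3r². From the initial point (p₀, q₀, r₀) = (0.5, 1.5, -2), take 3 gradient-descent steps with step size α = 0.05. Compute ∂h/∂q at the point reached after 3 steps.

∇h = (8p, 6q, 6r)
Step 1: at (0.5, 1.5, -2), ∇h = (4, 9, -12) → (0.5, 1.5, -2) − 0.05·(4, 9, -12) = (0.3, 1.05, -1.4)
Step 2: at (0.3, 1.05, -1.4), ∇h = (2.4, 6.3, -8.4) → (0.3, 1.05, -1.4) − 0.05·(2.4, 6.3, -8.4) = (0.18, 0.735, -0.98)
Step 3: at (0.18, 0.735, -0.98), ∇h = (1.44, 4.41, -5.88) → (0.18, 0.735, -0.98) − 0.05·(1.44, 4.41, -5.88) = (0.108, 0.5145, -0.686)
∂h/∂q at (0.108, 0.5145, -0.686) = 3.087

3.087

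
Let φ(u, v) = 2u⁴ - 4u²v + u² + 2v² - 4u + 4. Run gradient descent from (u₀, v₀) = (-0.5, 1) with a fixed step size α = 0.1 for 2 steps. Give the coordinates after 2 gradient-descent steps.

(0.0136, 0.456)

∇φ = (8u³ - 8uv + 2u - 4, -4u² + 4v)
(u₁, v₁) = (-0.5, 1) − 0.1·(-2, 3) = (-0.3, 0.7)
(u₂, v₂) = (-0.3, 0.7) − 0.1·(-3.136, 2.44) = (0.0136, 0.456)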